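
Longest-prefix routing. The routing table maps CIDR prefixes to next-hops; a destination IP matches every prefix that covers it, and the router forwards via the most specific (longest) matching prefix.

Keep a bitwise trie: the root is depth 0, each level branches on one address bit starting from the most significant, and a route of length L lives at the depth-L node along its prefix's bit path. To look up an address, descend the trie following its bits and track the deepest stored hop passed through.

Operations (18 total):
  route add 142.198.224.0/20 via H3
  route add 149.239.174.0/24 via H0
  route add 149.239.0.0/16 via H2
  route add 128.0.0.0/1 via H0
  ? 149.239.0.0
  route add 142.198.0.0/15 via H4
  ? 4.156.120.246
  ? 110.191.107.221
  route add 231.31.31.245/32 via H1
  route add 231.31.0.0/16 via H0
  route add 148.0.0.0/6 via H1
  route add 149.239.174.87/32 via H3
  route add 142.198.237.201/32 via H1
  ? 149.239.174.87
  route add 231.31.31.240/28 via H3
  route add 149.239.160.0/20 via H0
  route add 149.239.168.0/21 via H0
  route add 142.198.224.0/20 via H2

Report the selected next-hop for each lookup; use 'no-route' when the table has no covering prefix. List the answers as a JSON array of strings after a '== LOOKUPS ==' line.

Process each operation:
  add 142.198.224.0/20 -> H3 at depth 20
  add 149.239.174.0/24 -> H0 at depth 24
  add 149.239.0.0/16 -> H2 at depth 16
  add 128.0.0.0/1 -> H0 at depth 1
  ? 149.239.0.0  path d0:-→d1:H0→d2:-→d3:-→d4:-→d5:-→d6:-→d7:-→d8:-→d9:-→d10:-→d11:-→d12:-→d13:-→d14:-→d15:-→d16:H2  best=H2
  add 142.198.0.0/15 -> H4 at depth 15
  ? 4.156.120.246  path d0:-  best=no-route
  ? 110.191.107.221  path d0:-  best=no-route
  add 231.31.31.245/32 -> H1 at depth 32
  add 231.31.0.0/16 -> H0 at depth 16
  add 148.0.0.0/6 -> H1 at depth 6
  add 149.239.174.87/32 -> H3 at depth 32
  add 142.198.237.201/32 -> H1 at depth 32
  ? 149.239.174.87  path d0:-→d1:H0→d2:-→d3:-→d4:-→d5:-→d6:H1→d7:-→d8:-→d9:-→d10:-→d11:-→d12:-→d13:-→d14:-→d15:-→d16:H2→d17:-→d18:-→d19:-→d20:-→d21:-→d22:-→d23:-→d24:H0→d25:-→d26:-→d27:-→d28:-→d29:-→d30:-→d31:-→d32:H3  best=H3
  add 231.31.31.240/28 -> H3 at depth 28
  add 149.239.160.0/20 -> H0 at depth 20
  add 149.239.168.0/21 -> H0 at depth 21
  add 142.198.224.0/20 -> H2 at depth 20

== LOOKUPS ==
["H2","no-route","no-route","H3"]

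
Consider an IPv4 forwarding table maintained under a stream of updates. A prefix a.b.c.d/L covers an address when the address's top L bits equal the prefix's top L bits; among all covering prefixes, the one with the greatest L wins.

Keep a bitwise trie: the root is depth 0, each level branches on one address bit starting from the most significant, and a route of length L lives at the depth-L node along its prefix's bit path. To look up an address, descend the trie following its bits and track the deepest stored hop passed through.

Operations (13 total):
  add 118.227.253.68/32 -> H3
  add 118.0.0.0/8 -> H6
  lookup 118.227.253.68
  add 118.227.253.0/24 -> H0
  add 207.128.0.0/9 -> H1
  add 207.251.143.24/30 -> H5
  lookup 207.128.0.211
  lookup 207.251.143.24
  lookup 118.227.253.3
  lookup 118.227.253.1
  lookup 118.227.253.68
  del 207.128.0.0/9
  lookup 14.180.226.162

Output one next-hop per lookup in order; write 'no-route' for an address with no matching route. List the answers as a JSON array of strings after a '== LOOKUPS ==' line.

Apply in order:
  add 118.227.253.68/32 -> H3 at depth 32
  add 118.0.0.0/8 -> H6 at depth 8
  Q 118.227.253.68: descend 01110110111000111111110101000100 ; hops seen [H6,H3] ; pick H3
  add 118.227.253.0/24 -> H0 at depth 24
  add 207.128.0.0/9 -> H1 at depth 9
  add 207.251.143.24/30 -> H5 at depth 30
  Q 207.128.0.211: descend 110011111 ; hops seen [H1] ; pick H1
  Q 207.251.143.24: descend 110011111111101110001111000110 ; hops seen [H1,H5] ; pick H5
  Q 118.227.253.3: descend 0111011011100011111111010 ; hops seen [H6,H0] ; pick H0
  Q 118.227.253.1: descend 0111011011100011111111010 ; hops seen [H6,H0] ; pick H0
  Q 118.227.253.68: descend 01110110111000111111110101000100 ; hops seen [H6,H0,H3] ; pick H3
  - 207.128.0.0/9 clear@9
  Q 14.180.226.162: descend 0 ; hops seen [∅] ; pick no-route

== LOOKUPS ==
["H3","H1","H5","H0","H0","H3","no-route"]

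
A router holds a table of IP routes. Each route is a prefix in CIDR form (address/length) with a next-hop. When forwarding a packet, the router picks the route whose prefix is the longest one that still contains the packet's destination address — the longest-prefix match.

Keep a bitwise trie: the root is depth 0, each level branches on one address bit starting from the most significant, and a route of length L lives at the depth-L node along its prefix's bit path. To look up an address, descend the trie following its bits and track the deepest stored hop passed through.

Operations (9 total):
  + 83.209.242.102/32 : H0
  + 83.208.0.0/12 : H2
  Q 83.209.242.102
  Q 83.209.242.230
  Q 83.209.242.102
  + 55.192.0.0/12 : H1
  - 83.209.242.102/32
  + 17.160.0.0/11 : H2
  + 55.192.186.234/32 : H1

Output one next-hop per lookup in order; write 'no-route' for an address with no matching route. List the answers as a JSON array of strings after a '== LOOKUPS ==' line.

Trace:
  + 83.209.242.102/32 (H0) depth=32
  + 83.208.0.0/12 (H2) depth=12
  lookup 83.209.242.102: bits 01010011110100011111001001100110 walk d0:-→d1:-→d2:-→d3:-→d4:-→d5:-→d6:-→d7:-→d8:-→d9:-→d10:-→d11:-→d12:H2→d13:-→d14:-→d15:-→d16:-→d17:-→d18:-→d19:-→d20:-→d21:-→d22:-→d23:-→d24:-→d25:-→d26:-→d27:-→d28:-→d29:-→d30:-→d31:-→d32:H0 -> H0
  lookup 83.209.242.230: bits 010100111101000111110010 walk d0:-→d1:-→d2:-→d3:-→d4:-→d5:-→d6:-→d7:-→d8:-→d9:-→d10:-→d11:-→d12:H2→d13:-→d14:-→d15:-→d16:-→d17:-→d18:-→d19:-→d20:-→d21:-→d22:-→d23:-→d24:- -> H2
  lookup 83.209.242.102: bits 01010011110100011111001001100110 walk d0:-→d1:-→d2:-→d3:-→d4:-→d5:-→d6:-→d7:-→d8:-→d9:-→d10:-→d11:-→d12:H2→d13:-→d14:-→d15:-→d16:-→d17:-→d18:-→d19:-→d20:-→d21:-→d22:-→d23:-→d24:-→d25:-→d26:-→d27:-→d28:-→d29:-→d30:-→d31:-→d32:H0 -> H0
  + 55.192.0.0/12 (H1) depth=12
  del 83.209.242.102/32 (clear depth 32)
  + 17.160.0.0/11 (H2) depth=11
  + 55.192.186.234/32 (H1) depth=32

== LOOKUPS ==
["H0","H2","H0"]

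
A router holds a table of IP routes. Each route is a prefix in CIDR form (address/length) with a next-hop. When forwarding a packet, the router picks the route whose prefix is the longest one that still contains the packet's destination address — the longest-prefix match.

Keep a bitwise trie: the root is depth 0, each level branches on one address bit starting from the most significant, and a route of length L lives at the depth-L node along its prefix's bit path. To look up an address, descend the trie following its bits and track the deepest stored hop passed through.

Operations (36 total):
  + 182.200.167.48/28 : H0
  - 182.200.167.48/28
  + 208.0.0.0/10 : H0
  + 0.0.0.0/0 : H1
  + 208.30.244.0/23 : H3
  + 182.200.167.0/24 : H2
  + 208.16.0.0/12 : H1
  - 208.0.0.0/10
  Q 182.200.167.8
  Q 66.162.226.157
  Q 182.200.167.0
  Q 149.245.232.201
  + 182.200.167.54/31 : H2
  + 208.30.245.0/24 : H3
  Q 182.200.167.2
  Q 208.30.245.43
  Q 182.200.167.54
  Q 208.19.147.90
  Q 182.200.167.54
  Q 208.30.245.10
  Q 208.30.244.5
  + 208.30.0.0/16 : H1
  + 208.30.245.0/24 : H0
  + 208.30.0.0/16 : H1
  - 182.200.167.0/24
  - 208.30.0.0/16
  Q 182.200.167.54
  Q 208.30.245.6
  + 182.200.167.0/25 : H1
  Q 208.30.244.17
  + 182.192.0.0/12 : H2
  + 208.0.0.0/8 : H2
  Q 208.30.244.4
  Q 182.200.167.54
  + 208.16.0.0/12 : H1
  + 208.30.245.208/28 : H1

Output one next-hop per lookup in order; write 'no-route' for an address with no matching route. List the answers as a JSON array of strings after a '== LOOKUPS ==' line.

Process each operation:
  + 182.200.167.48/28 (H0) depth=28
  - 182.200.167.48/28 clear@28
  + 208.0.0.0/10 (H0) depth=10
  + 0.0.0.0/0 (H1) depth=0
  + 208.30.244.0/23 (H3) depth=23
  + 182.200.167.0/24 (H2) depth=24
  + 208.16.0.0/12 (H1) depth=12
  - 208.0.0.0/10 clear@10
  ? 182.200.167.8  path d0:H1→d1:-→d2:-→d3:-→d4:-→d5:-→d6:-→d7:-→d8:-→d9:-→d10:-→d11:-→d12:-→d13:-→d14:-→d15:-→d16:-→d17:-→d18:-→d19:-→d20:-→d21:-→d22:-→d23:-→d24:H2→d25:-→d26:-  best=H2
  ? 66.162.226.157  path d0:H1  best=H1
  ? 182.200.167.0  path d0:H1→d1:-→d2:-→d3:-→d4:-→d5:-→d6:-→d7:-→d8:-→d9:-→d10:-→d11:-→d12:-→d13:-→d14:-→d15:-→d16:-→d17:-→d18:-→d19:-→d20:-→d21:-→d22:-→d23:-→d24:H2→d25:-→d26:-  best=H2
  ? 149.245.232.201  path d0:H1→d1:-→d2:-  best=H1
  + 182.200.167.54/31 (H2) depth=31
  + 208.30.245.0/24 (H3) depth=24
  ? 182.200.167.2  path d0:H1→d1:-→d2:-→d3:-→d4:-→d5:-→d6:-→d7:-→d8:-→d9:-→d10:-→d11:-→d12:-→d13:-→d14:-→d15:-→d16:-→d17:-→d18:-→d19:-→d20:-→d21:-→d22:-→d23:-→d24:H2→d25:-→d26:-  best=H2
  ? 208.30.245.43  path d0:H1→d1:-→d2:-→d3:-→d4:-→d5:-→d6:-→d7:-→d8:-→d9:-→d10:-→d11:-→d12:H1→d13:-→d14:-→d15:-→d16:-→d17:-→d18:-→d19:-→d20:-→d21:-→d22:-→d23:H3→d24:H3  best=H3
  ? 182.200.167.54  path d0:H1→d1:-→d2:-→d3:-→d4:-→d5:-→d6:-→d7:-→d8:-→d9:-→d10:-→d11:-→d12:-→d13:-→d14:-→d15:-→d16:-→d17:-→d18:-→d19:-→d20:-→d21:-→d22:-→d23:-→d24:H2→d25:-→d26:-→d27:-→d28:-→d29:-→d30:-→d31:H2  best=H2
  ? 208.19.147.90  path d0:H1→d1:-→d2:-→d3:-→d4:-→d5:-→d6:-→d7:-→d8:-→d9:-→d10:-→d11:-→d12:H1  best=H1
  ? 182.200.167.54  path d0:H1→d1:-→d2:-→d3:-→d4:-→d5:-→d6:-→d7:-→d8:-→d9:-→d10:-→d11:-→d12:-→d13:-→d14:-→d15:-→d16:-→d17:-→d18:-→d19:-→d20:-→d21:-→d22:-→d23:-→d24:H2→d25:-→d26:-→d27:-→d28:-→d29:-→d30:-→d31:H2  best=H2
  ? 208.30.245.10  path d0:H1→d1:-→d2:-→d3:-→d4:-→d5:-→d6:-→d7:-→d8:-→d9:-→d10:-→d11:-→d12:H1→d13:-→d14:-→d15:-→d16:-→d17:-→d18:-→d19:-→d20:-→d21:-→d22:-→d23:H3→d24:H3  best=H3
  ? 208.30.244.5  path d0:H1→d1:-→d2:-→d3:-→d4:-→d5:-→d6:-→d7:-→d8:-→d9:-→d10:-→d11:-→d12:H1→d13:-→d14:-→d15:-→d16:-→d17:-→d18:-→d19:-→d20:-→d21:-→d22:-→d23:H3  best=H3
  + 208.30.0.0/16 (H1) depth=16
  + 208.30.245.0/24 (H0) depth=24
  + 208.30.0.0/16 (H1) depth=16
  - 182.200.167.0/24 clear@24
  - 208.30.0.0/16 clear@16
  ? 182.200.167.54  path d0:H1→d1:-→d2:-→d3:-→d4:-→d5:-→d6:-→d7:-→d8:-→d9:-→d10:-→d11:-→d12:-→d13:-→d14:-→d15:-→d16:-→d17:-→d18:-→d19:-→d20:-→d21:-→d22:-→d23:-→d24:-→d25:-→d26:-→d27:-→d28:-→d29:-→d30:-→d31:H2  best=H2
  ? 208.30.245.6  path d0:H1→d1:-→d2:-→d3:-→d4:-→d5:-→d6:-→d7:-→d8:-→d9:-→d10:-→d11:-→d12:H1→d13:-→d14:-→d15:-→d16:-→d17:-→d18:-→d19:-→d20:-→d21:-→d22:-→d23:H3→d24:H0  best=H0
  + 182.200.167.0/25 (H1) depth=25
  ? 208.30.244.17  path d0:H1→d1:-→d2:-→d3:-→d4:-→d5:-→d6:-→d7:-→d8:-→d9:-→d10:-→d11:-→d12:H1→d13:-→d14:-→d15:-→d16:-→d17:-→d18:-→d19:-→d20:-→d21:-→d22:-→d23:H3  best=H3
  + 182.192.0.0/12 (H2) depth=12
  + 208.0.0.0/8 (H2) depth=8
  ? 208.30.244.4  path d0:H1→d1:-→d2:-→d3:-→d4:-→d5:-→d6:-→d7:-→d8:H2→d9:-→d10:-→d11:-→d12:H1→d13:-→d14:-→d15:-→d16:-→d17:-→d18:-→d19:-→d20:-→d21:-→d22:-→d23:H3  best=H3
  ? 182.200.167.54  path d0:H1→d1:-→d2:-→d3:-→d4:-→d5:-→d6:-→d7:-→d8:-→d9:-→d10:-→d11:-→d12:H2→d13:-→d14:-→d15:-→d16:-→d17:-→d18:-→d19:-→d20:-→d21:-→d22:-→d23:-→d24:-→d25:H1→d26:-→d27:-→d28:-→d29:-→d30:-→d31:H2  best=H2
  + 208.16.0.0/12 (H1) depth=12
  + 208.30.245.208/28 (H1) depth=28

== LOOKUPS ==
["H2","H1","H2","H1","H2","H3","H2","H1","H2","H3","H3","H2","H0","H3","H3","H2"]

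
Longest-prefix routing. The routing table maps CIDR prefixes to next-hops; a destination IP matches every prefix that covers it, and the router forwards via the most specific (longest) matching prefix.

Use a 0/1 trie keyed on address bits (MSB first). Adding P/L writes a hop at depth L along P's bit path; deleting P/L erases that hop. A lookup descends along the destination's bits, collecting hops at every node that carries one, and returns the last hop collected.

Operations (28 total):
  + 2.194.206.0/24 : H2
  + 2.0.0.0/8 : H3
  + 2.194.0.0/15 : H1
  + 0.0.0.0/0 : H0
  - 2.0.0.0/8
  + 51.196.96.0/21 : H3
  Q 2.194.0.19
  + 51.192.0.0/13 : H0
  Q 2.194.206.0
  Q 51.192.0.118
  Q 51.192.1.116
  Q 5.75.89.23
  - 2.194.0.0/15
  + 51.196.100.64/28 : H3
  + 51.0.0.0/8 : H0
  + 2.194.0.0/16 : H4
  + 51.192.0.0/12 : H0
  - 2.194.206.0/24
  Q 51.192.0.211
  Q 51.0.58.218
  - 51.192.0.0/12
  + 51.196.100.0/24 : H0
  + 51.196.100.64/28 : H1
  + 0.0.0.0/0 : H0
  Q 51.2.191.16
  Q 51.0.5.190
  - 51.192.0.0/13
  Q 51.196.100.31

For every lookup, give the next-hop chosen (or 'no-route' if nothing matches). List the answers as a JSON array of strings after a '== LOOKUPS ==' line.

Apply in order:
  add 2.194.206.0/24 -> H2 at depth 24
  add 2.0.0.0/8 -> H3 at depth 8
  add 2.194.0.0/15 -> H1 at depth 15
  add 0.0.0.0/0 -> H0 at depth 0
  del 2.0.0.0/8 (clear depth 8)
  add 51.196.96.0/21 -> H3 at depth 21
  Q 2.194.0.19: descend 0000001011000010 ; hops seen [H0,H1] ; pick H1
  add 51.192.0.0/13 -> H0 at depth 13
  Q 2.194.206.0: descend 000000101100001011001110 ; hops seen [H0,H1,H2] ; pick H2
  Q 51.192.0.118: descend 0011001111000 ; hops seen [H0,H0] ; pick H0
  Q 51.192.1.116: descend 0011001111000 ; hops seen [H0,H0] ; pick H0
  Q 5.75.89.23: descend 00000 ; hops seen [H0] ; pick H0
  del 2.194.0.0/15 (clear depth 15)
  add 51.196.100.64/28 -> H3 at depth 28
  add 51.0.0.0/8 -> H0 at depth 8
  add 2.194.0.0/16 -> H4 at depth 16
  add 51.192.0.0/12 -> H0 at depth 12
  del 2.194.206.0/24 (clear depth 24)
  Q 51.192.0.211: descend 0011001111000 ; hops seen [H0,H0,H0,H0] ; pick H0
  Q 51.0.58.218: descend 00110011 ; hops seen [H0,H0] ; pick H0
  del 51.192.0.0/12 (clear depth 12)
  add 51.196.100.0/24 -> H0 at depth 24
  add 51.196.100.64/28 -> H1 at depth 28
  add 0.0.0.0/0 -> H0 at depth 0
  Q 51.2.191.16: descend 00110011 ; hops seen [H0,H0] ; pick H0
  Q 51.0.5.190: descend 00110011 ; hops seen [H0,H0] ; pick H0
  del 51.192.0.0/13 (clear depth 13)
  Q 51.196.100.31: descend 0011001111000100011001000 ; hops seen [H0,H0,H3,H0] ; pick H0

== LOOKUPS ==
["H1","H2","H0","H0","H0","H0","H0","H0","H0","H0"]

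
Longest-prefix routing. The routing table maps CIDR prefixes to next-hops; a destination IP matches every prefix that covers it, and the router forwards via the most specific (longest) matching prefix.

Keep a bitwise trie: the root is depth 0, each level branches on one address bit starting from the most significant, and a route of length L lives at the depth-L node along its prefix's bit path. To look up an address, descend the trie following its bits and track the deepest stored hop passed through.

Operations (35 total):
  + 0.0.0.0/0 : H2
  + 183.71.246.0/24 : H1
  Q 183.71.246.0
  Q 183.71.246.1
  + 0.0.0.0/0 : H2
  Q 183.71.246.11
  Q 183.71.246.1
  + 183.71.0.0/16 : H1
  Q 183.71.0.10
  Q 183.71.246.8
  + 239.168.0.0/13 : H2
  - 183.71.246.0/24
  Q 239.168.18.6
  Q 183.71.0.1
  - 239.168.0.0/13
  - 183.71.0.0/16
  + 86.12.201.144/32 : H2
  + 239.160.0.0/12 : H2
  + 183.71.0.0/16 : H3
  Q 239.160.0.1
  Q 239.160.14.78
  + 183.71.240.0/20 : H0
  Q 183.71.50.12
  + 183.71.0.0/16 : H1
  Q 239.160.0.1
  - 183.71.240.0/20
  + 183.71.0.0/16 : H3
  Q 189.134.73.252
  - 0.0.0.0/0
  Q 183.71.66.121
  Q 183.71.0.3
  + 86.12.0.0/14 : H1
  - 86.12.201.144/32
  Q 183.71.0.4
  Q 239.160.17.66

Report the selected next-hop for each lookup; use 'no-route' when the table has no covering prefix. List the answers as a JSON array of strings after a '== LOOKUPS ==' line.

Process each operation:
  add 0.0.0.0/0 -> H2 at depth 0
  add 183.71.246.0/24 -> H1 at depth 24
  ? 183.71.246.0  path d0:H2→d1:-→d2:-→d3:-→d4:-→d5:-→d6:-→d7:-→d8:-→d9:-→d10:-→d11:-→d12:-→d13:-→d14:-→d15:-→d16:-→d17:-→d18:-→d19:-→d20:-→d21:-→d22:-→d23:-→d24:H1  best=H1
  ? 183.71.246.1  path d0:H2→d1:-→d2:-→d3:-→d4:-→d5:-→d6:-→d7:-→d8:-→d9:-→d10:-→d11:-→d12:-→d13:-→d14:-→d15:-→d16:-→d17:-→d18:-→d19:-→d20:-→d21:-→d22:-→d23:-→d24:H1  best=H1
  add 0.0.0.0/0 -> H2 at depth 0
  ? 183.71.246.11  path d0:H2→d1:-→d2:-→d3:-→d4:-→d5:-→d6:-→d7:-→d8:-→d9:-→d10:-→d11:-→d12:-→d13:-→d14:-→d15:-→d16:-→d17:-→d18:-→d19:-→d20:-→d21:-→d22:-→d23:-→d24:H1  best=H1
  ? 183.71.246.1  path d0:H2→d1:-→d2:-→d3:-→d4:-→d5:-→d6:-→d7:-→d8:-→d9:-→d10:-→d11:-→d12:-→d13:-→d14:-→d15:-→d16:-→d17:-→d18:-→d19:-→d20:-→d21:-→d22:-→d23:-→d24:H1  best=H1
  add 183.71.0.0/16 -> H1 at depth 16
  ? 183.71.0.10  path d0:H2→d1:-→d2:-→d3:-→d4:-→d5:-→d6:-→d7:-→d8:-→d9:-→d10:-→d11:-→d12:-→d13:-→d14:-→d15:-→d16:H1  best=H1
  ? 183.71.246.8  path d0:H2→d1:-→d2:-→d3:-→d4:-→d5:-→d6:-→d7:-→d8:-→d9:-→d10:-→d11:-→d12:-→d13:-→d14:-→d15:-→d16:H1→d17:-→d18:-→d19:-→d20:-→d21:-→d22:-→d23:-→d24:H1  best=H1
  add 239.168.0.0/13 -> H2 at depth 13
  - 183.71.246.0/24 clear@24
  ? 239.168.18.6  path d0:H2→d1:-→d2:-→d3:-→d4:-→d5:-→d6:-→d7:-→d8:-→d9:-→d10:-→d11:-→d12:-→d13:H2  best=H2
  ? 183.71.0.1  path d0:H2→d1:-→d2:-→d3:-→d4:-→d5:-→d6:-→d7:-→d8:-→d9:-→d10:-→d11:-→d12:-→d13:-→d14:-→d15:-→d16:H1  best=H1
  - 239.168.0.0/13 clear@13
  - 183.71.0.0/16 clear@16
  add 86.12.201.144/32 -> H2 at depth 32
  add 239.160.0.0/12 -> H2 at depth 12
  add 183.71.0.0/16 -> H3 at depth 16
  ? 239.160.0.1  path d0:H2→d1:-→d2:-→d3:-→d4:-→d5:-→d6:-→d7:-→d8:-→d9:-→d10:-→d11:-→d12:H2  best=H2
  ? 239.160.14.78  path d0:H2→d1:-→d2:-→d3:-→d4:-→d5:-→d6:-→d7:-→d8:-→d9:-→d10:-→d11:-→d12:H2  best=H2
  add 183.71.240.0/20 -> H0 at depth 20
  ? 183.71.50.12  path d0:H2→d1:-→d2:-→d3:-→d4:-→d5:-→d6:-→d7:-→d8:-→d9:-→d10:-→d11:-→d12:-→d13:-→d14:-→d15:-→d16:H3  best=H3
  add 183.71.0.0/16 -> H1 at depth 16
  ? 239.160.0.1  path d0:H2→d1:-→d2:-→d3:-→d4:-→d5:-→d6:-→d7:-→d8:-→d9:-→d10:-→d11:-→d12:H2  best=H2
  - 183.71.240.0/20 clear@20
  add 183.71.0.0/16 -> H3 at depth 16
  ? 189.134.73.252  path d0:H2→d1:-→d2:-→d3:-→d4:-  best=H2
  - 0.0.0.0/0 clear@0
  ? 183.71.66.121  path d0:-→d1:-→d2:-→d3:-→d4:-→d5:-→d6:-→d7:-→d8:-→d9:-→d10:-→d11:-→d12:-→d13:-→d14:-→d15:-→d16:H3  best=H3
  ? 183.71.0.3  path d0:-→d1:-→d2:-→d3:-→d4:-→d5:-→d6:-→d7:-→d8:-→d9:-→d10:-→d11:-→d12:-→d13:-→d14:-→d15:-→d16:H3  best=H3
  add 86.12.0.0/14 -> H1 at depth 14
  - 86.12.201.144/32 clear@32
  ? 183.71.0.4  path d0:-→d1:-→d2:-→d3:-→d4:-→d5:-→d6:-→d7:-→d8:-→d9:-→d10:-→d11:-→d12:-→d13:-→d14:-→d15:-→d16:H3  best=H3
  ? 239.160.17.66  path d0:-→d1:-→d2:-→d3:-→d4:-→d5:-→d6:-→d7:-→d8:-→d9:-→d10:-→d11:-→d12:H2  best=H2

== LOOKUPS ==
["H1","H1","H1","H1","H1","H1","H2","H1","H2","H2","H3","H2","H2","H3","H3","H3","H2"]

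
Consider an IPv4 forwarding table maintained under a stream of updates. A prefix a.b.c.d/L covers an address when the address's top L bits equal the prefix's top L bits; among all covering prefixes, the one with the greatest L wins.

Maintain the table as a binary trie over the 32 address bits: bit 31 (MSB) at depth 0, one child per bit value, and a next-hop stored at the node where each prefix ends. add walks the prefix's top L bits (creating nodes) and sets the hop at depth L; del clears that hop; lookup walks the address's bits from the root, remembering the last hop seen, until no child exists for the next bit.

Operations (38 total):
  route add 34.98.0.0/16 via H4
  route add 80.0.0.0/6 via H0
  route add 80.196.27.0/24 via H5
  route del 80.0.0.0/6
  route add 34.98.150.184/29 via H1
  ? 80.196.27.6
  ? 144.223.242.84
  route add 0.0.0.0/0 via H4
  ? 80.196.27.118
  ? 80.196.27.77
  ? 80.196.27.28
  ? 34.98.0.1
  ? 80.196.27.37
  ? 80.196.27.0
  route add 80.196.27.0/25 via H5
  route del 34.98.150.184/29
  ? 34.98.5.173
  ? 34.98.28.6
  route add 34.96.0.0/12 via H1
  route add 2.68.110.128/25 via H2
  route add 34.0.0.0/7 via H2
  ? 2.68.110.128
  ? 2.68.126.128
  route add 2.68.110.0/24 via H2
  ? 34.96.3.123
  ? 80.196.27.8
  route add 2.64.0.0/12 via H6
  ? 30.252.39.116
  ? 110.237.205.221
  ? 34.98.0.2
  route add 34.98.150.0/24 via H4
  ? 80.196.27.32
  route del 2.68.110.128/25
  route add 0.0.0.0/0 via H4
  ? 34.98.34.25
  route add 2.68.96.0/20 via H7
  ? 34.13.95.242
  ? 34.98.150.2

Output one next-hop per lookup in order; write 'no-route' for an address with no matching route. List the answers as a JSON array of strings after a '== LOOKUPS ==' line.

Apply in order:
  add 34.98.0.0/16 -> H4 at depth 16
  add 80.0.0.0/6 -> H0 at depth 6
  add 80.196.27.0/24 -> H5 at depth 24
  del 80.0.0.0/6 (clear depth 6)
  add 34.98.150.184/29 -> H1 at depth 29
  ? 80.196.27.6  path d0:-→d1:-→d2:-→d3:-→d4:-→d5:-→d6:-→d7:-→d8:-→d9:-→d10:-→d11:-→d12:-→d13:-→d14:-→d15:-→d16:-→d17:-→d18:-→d19:-→d20:-→d21:-→d22:-→d23:-→d24:H5  best=H5
  ? 144.223.242.84  path d0:-  best=no-route
  add 0.0.0.0/0 -> H4 at depth 0
  ? 80.196.27.118  path d0:H4→d1:-→d2:-→d3:-→d4:-→d5:-→d6:-→d7:-→d8:-→d9:-→d10:-→d11:-→d12:-→d13:-→d14:-→d15:-→d16:-→d17:-→d18:-→d19:-→d20:-→d21:-→d22:-→d23:-→d24:H5  best=H5
  ? 80.196.27.77  path d0:H4→d1:-→d2:-→d3:-→d4:-→d5:-→d6:-→d7:-→d8:-→d9:-→d10:-→d11:-→d12:-→d13:-→d14:-→d15:-→d16:-→d17:-→d18:-→d19:-→d20:-→d21:-→d22:-→d23:-→d24:H5  best=H5
  ? 80.196.27.28  path d0:H4→d1:-→d2:-→d3:-→d4:-→d5:-→d6:-→d7:-→d8:-→d9:-→d10:-→d11:-→d12:-→d13:-→d14:-→d15:-→d16:-→d17:-→d18:-→d19:-→d20:-→d21:-→d22:-→d23:-→d24:H5  best=H5
  ? 34.98.0.1  path d0:H4→d1:-→d2:-→d3:-→d4:-→d5:-→d6:-→d7:-→d8:-→d9:-→d10:-→d11:-→d12:-→d13:-→d14:-→d15:-→d16:H4  best=H4
  ? 80.196.27.37  path d0:H4→d1:-→d2:-→d3:-→d4:-→d5:-→d6:-→d7:-→d8:-→d9:-→d10:-→d11:-→d12:-→d13:-→d14:-→d15:-→d16:-→d17:-→d18:-→d19:-→d20:-→d21:-→d22:-→d23:-→d24:H5  best=H5
  ? 80.196.27.0  path d0:H4→d1:-→d2:-→d3:-→d4:-→d5:-→d6:-→d7:-→d8:-→d9:-→d10:-→d11:-→d12:-→d13:-→d14:-→d15:-→d16:-→d17:-→d18:-→d19:-→d20:-→d21:-→d22:-→d23:-→d24:H5  best=H5
  add 80.196.27.0/25 -> H5 at depth 25
  del 34.98.150.184/29 (clear depth 29)
  ? 34.98.5.173  path d0:H4→d1:-→d2:-→d3:-→d4:-→d5:-→d6:-→d7:-→d8:-→d9:-→d10:-→d11:-→d12:-→d13:-→d14:-→d15:-→d16:H4  best=H4
  ? 34.98.28.6  path d0:H4→d1:-→d2:-→d3:-→d4:-→d5:-→d6:-→d7:-→d8:-→d9:-→d10:-→d11:-→d12:-→d13:-→d14:-→d15:-→d16:H4  best=H4
  add 34.96.0.0/12 -> H1 at depth 12
  add 2.68.110.128/25 -> H2 at depth 25
  add 34.0.0.0/7 -> H2 at depth 7
  ? 2.68.110.128  path d0:H4→d1:-→d2:-→d3:-→d4:-→d5:-→d6:-→d7:-→d8:-→d9:-→d10:-→d11:-→d12:-→d13:-→d14:-→d15:-→d16:-→d17:-→d18:-→d19:-→d20:-→d21:-→d22:-→d23:-→d24:-→d25:H2  best=H2
  ? 2.68.126.128  path d0:H4→d1:-→d2:-→d3:-→d4:-→d5:-→d6:-→d7:-→d8:-→d9:-→d10:-→d11:-→d12:-→d13:-→d14:-→d15:-→d16:-→d17:-→d18:-→d19:-  best=H4
  add 2.68.110.0/24 -> H2 at depth 24
  ? 34.96.3.123  path d0:H4→d1:-→d2:-→d3:-→d4:-→d5:-→d6:-→d7:H2→d8:-→d9:-→d10:-→d11:-→d12:H1→d13:-→d14:-  best=H1
  ? 80.196.27.8  path d0:H4→d1:-→d2:-→d3:-→d4:-→d5:-→d6:-→d7:-→d8:-→d9:-→d10:-→d11:-→d12:-→d13:-→d14:-→d15:-→d16:-→d17:-→d18:-→d19:-→d20:-→d21:-→d22:-→d23:-→d24:H5→d25:H5  best=H5
  add 2.64.0.0/12 -> H6 at depth 12
  ? 30.252.39.116  path d0:H4→d1:-→d2:-→d3:-  best=H4
  ? 110.237.205.221  path d0:H4→d1:-→d2:-  best=H4
  ? 34.98.0.2  path d0:H4→d1:-→d2:-→d3:-→d4:-→d5:-→d6:-→d7:H2→d8:-→d9:-→d10:-→d11:-→d12:H1→d13:-→d14:-→d15:-→d16:H4  best=H4
  add 34.98.150.0/24 -> H4 at depth 24
  ? 80.196.27.32  path d0:H4→d1:-→d2:-→d3:-→d4:-→d5:-→d6:-→d7:-→d8:-→d9:-→d10:-→d11:-→d12:-→d13:-→d14:-→d15:-→d16:-→d17:-→d18:-→d19:-→d20:-→d21:-→d22:-→d23:-→d24:H5→d25:H5  best=H5
  del 2.68.110.128/25 (clear depth 25)
  add 0.0.0.0/0 -> H4 at depth 0
  ? 34.98.34.25  path d0:H4→d1:-→d2:-→d3:-→d4:-→d5:-→d6:-→d7:H2→d8:-→d9:-→d10:-→d11:-→d12:H1→d13:-→d14:-→d15:-→d16:H4  best=H4
  add 2.68.96.0/20 -> H7 at depth 20
  ? 34.13.95.242  path d0:H4→d1:-→d2:-→d3:-→d4:-→d5:-→d6:-→d7:H2→d8:-→d9:-  best=H2
  ? 34.98.150.2  path d0:H4→d1:-→d2:-→d3:-→d4:-→d5:-→d6:-→d7:H2→d8:-→d9:-→d10:-→d11:-→d12:H1→d13:-→d14:-→d15:-→d16:H4→d17:-→d18:-→d19:-→d20:-→d21:-→d22:-→d23:-→d24:H4  best=H4

== LOOKUPS ==
["H5","no-route","H5","H5","H5","H4","H5","H5","H4","H4","H2","H4","H1","H5","H4","H4","H4","H5","H4","H2","H4"]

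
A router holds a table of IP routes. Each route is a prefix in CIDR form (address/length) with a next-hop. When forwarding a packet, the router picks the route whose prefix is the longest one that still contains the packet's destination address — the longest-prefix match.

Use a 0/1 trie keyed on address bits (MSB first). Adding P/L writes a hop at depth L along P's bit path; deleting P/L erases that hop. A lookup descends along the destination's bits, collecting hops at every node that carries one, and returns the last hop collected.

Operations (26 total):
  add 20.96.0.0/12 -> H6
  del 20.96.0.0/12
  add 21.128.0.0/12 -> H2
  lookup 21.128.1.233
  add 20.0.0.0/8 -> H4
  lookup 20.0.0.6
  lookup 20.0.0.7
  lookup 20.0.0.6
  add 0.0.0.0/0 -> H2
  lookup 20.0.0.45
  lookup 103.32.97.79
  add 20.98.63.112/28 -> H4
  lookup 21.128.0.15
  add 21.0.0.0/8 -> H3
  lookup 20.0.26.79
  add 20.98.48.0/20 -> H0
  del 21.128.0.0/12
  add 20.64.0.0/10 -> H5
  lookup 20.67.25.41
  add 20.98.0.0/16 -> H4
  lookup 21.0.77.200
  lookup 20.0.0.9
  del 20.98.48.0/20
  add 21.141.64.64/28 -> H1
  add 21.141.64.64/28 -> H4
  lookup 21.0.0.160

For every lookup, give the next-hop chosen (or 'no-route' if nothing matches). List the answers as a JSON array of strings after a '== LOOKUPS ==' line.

Process each operation:
  add 20.96.0.0/12 -> H6 at depth 12
  del 20.96.0.0/12 (clear depth 12)
  add 21.128.0.0/12 -> H2 at depth 12
  ? 21.128.1.233  path d0:-→d1:-→d2:-→d3:-→d4:-→d5:-→d6:-→d7:-→d8:-→d9:-→d10:-→d11:-→d12:H2  best=H2
  add 20.0.0.0/8 -> H4 at depth 8
  ? 20.0.0.6  path d0:-→d1:-→d2:-→d3:-→d4:-→d5:-→d6:-→d7:-→d8:H4→d9:-  best=H4
  ? 20.0.0.7  path d0:-→d1:-→d2:-→d3:-→d4:-→d5:-→d6:-→d7:-→d8:H4→d9:-  best=H4
  ? 20.0.0.6  path d0:-→d1:-→d2:-→d3:-→d4:-→d5:-→d6:-→d7:-→d8:H4→d9:-  best=H4
  add 0.0.0.0/0 -> H2 at depth 0
  ? 20.0.0.45  path d0:H2→d1:-→d2:-→d3:-→d4:-→d5:-→d6:-→d7:-→d8:H4→d9:-  best=H4
  ? 103.32.97.79  path d0:H2→d1:-  best=H2
  add 20.98.63.112/28 -> H4 at depth 28
  ? 21.128.0.15  path d0:H2→d1:-→d2:-→d3:-→d4:-→d5:-→d6:-→d7:-→d8:-→d9:-→d10:-→d11:-→d12:H2  best=H2
  add 21.0.0.0/8 -> H3 at depth 8
  ? 20.0.26.79  path d0:H2→d1:-→d2:-→d3:-→d4:-→d5:-→d6:-→d7:-→d8:H4→d9:-  best=H4
  add 20.98.48.0/20 -> H0 at depth 20
  del 21.128.0.0/12 (clear depth 12)
  add 20.64.0.0/10 -> H5 at depth 10
  ? 20.67.25.41  path d0:H2→d1:-→d2:-→d3:-→d4:-→d5:-→d6:-→d7:-→d8:H4→d9:-→d10:H5  best=H5
  add 20.98.0.0/16 -> H4 at depth 16
  ? 21.0.77.200  path d0:H2→d1:-→d2:-→d3:-→d4:-→d5:-→d6:-→d7:-→d8:H3  best=H3
  ? 20.0.0.9  path d0:H2→d1:-→d2:-→d3:-→d4:-→d5:-→d6:-→d7:-→d8:H4→d9:-  best=H4
  del 20.98.48.0/20 (clear depth 20)
  add 21.141.64.64/28 -> H1 at depth 28
  add 21.141.64.64/28 -> H4 at depth 28
  ? 21.0.0.160  path d0:H2→d1:-→d2:-→d3:-→d4:-→d5:-→d6:-→d7:-→d8:H3  best=H3

== LOOKUPS ==
["H2","H4","H4","H4","H4","H2","H2","H4","H5","H3","H4","H3"]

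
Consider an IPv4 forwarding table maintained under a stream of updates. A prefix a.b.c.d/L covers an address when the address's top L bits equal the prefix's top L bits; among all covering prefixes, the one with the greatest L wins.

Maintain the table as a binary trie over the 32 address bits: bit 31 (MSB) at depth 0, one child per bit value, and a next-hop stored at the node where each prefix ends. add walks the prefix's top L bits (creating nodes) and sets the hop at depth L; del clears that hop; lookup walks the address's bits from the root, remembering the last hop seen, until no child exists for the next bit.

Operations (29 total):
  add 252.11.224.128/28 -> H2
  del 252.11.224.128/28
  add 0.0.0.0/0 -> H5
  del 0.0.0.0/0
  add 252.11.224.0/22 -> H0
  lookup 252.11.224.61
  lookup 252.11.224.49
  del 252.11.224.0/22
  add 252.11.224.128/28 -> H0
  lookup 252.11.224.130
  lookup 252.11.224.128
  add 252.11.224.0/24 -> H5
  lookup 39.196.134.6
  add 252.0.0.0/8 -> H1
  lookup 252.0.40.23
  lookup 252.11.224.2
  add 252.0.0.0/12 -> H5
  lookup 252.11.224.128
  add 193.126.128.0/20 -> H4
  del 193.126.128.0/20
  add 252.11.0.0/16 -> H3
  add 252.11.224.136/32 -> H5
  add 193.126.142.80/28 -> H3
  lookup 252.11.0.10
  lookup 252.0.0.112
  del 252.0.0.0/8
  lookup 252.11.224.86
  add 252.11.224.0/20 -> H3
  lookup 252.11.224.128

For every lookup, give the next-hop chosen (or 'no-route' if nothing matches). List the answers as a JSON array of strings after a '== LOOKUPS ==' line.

Process each operation:
  + 252.11.224.128/28 (H2) depth=28
  - 252.11.224.128/28 clear@28
  + 0.0.0.0/0 (H5) depth=0
  - 0.0.0.0/0 clear@0
  + 252.11.224.0/22 (H0) depth=22
  Q 252.11.224.61: descend 111111000000101111100000 ; hops seen [H0] ; pick H0
  Q 252.11.224.49: descend 111111000000101111100000 ; hops seen [H0] ; pick H0
  - 252.11.224.0/22 clear@22
  + 252.11.224.128/28 (H0) depth=28
  Q 252.11.224.130: descend 1111110000001011111000001000 ; hops seen [H0] ; pick H0
  Q 252.11.224.128: descend 1111110000001011111000001000 ; hops seen [H0] ; pick H0
  + 252.11.224.0/24 (H5) depth=24
  Q 39.196.134.6: descend ε ; hops seen [∅] ; pick no-route
  + 252.0.0.0/8 (H1) depth=8
  Q 252.0.40.23: descend 111111000000 ; hops seen [H1] ; pick H1
  Q 252.11.224.2: descend 111111000000101111100000 ; hops seen [H1,H5] ; pick H5
  + 252.0.0.0/12 (H5) depth=12
  Q 252.11.224.128: descend 1111110000001011111000001000 ; hops seen [H1,H5,H5,H0] ; pick H0
  + 193.126.128.0/20 (H4) depth=20
  - 193.126.128.0/20 clear@20
  + 252.11.0.0/16 (H3) depth=16
  + 252.11.224.136/32 (H5) depth=32
  + 193.126.142.80/28 (H3) depth=28
  Q 252.11.0.10: descend 1111110000001011 ; hops seen [H1,H5,H3] ; pick H3
  Q 252.0.0.112: descend 111111000000 ; hops seen [H1,H5] ; pick H5
  - 252.0.0.0/8 clear@8
  Q 252.11.224.86: descend 111111000000101111100000 ; hops seen [H5,H3,H5] ; pick H5
  + 252.11.224.0/20 (H3) depth=20
  Q 252.11.224.128: descend 1111110000001011111000001000 ; hops seen [H5,H3,H3,H5,H0] ; pick H0

== LOOKUPS ==
["H0","H0","H0","H0","no-route","H1","H5","H0","H3","H5","H5","H0"]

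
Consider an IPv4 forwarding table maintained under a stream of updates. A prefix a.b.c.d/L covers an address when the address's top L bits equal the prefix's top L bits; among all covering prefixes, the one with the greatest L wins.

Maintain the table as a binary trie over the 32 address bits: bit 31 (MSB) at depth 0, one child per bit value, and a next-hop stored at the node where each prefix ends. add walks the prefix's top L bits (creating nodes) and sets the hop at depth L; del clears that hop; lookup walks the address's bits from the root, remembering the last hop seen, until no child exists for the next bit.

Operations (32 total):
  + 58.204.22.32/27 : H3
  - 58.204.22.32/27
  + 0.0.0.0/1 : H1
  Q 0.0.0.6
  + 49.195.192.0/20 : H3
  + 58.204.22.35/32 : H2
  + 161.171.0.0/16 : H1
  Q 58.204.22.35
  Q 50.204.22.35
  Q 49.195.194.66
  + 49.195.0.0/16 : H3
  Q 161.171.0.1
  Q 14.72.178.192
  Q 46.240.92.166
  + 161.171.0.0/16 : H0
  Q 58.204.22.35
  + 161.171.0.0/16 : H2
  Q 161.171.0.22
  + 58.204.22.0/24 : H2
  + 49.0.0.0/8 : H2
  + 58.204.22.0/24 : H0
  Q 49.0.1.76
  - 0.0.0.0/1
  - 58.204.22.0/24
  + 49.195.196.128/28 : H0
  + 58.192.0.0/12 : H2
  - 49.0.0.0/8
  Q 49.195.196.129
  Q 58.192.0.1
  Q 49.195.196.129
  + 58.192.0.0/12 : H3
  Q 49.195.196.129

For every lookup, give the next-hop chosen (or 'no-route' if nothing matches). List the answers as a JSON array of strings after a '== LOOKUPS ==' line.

Apply in order:
  add 58.204.22.32/27 -> H3 at depth 27
  del 58.204.22.32/27 (clear depth 27)
  add 0.0.0.0/1 -> H1 at depth 1
  ? 0.0.0.6  path d0:-→d1:H1→d2:-  best=H1
  add 49.195.192.0/20 -> H3 at depth 20
  add 58.204.22.35/32 -> H2 at depth 32
  add 161.171.0.0/16 -> H1 at depth 16
  ? 58.204.22.35  path d0:-→d1:H1→d2:-→d3:-→d4:-→d5:-→d6:-→d7:-→d8:-→d9:-→d10:-→d11:-→d12:-→d13:-→d14:-→d15:-→d16:-→d17:-→d18:-→d19:-→d20:-→d21:-→d22:-→d23:-→d24:-→d25:-→d26:-→d27:-→d28:-→d29:-→d30:-→d31:-→d32:H2  best=H2
  ? 50.204.22.35  path d0:-→d1:H1→d2:-→d3:-→d4:-→d5:-→d6:-  best=H1
  ? 49.195.194.66  path d0:-→d1:H1→d2:-→d3:-→d4:-→d5:-→d6:-→d7:-→d8:-→d9:-→d10:-→d11:-→d12:-→d13:-→d14:-→d15:-→d16:-→d17:-→d18:-→d19:-→d20:H3  best=H3
  add 49.195.0.0/16 -> H3 at depth 16
  ? 161.171.0.1  path d0:-→d1:-→d2:-→d3:-→d4:-→d5:-→d6:-→d7:-→d8:-→d9:-→d10:-→d11:-→d12:-→d13:-→d14:-→d15:-→d16:H1  best=H1
  ? 14.72.178.192  path d0:-→d1:H1→d2:-  best=H1
  ? 46.240.92.166  path d0:-→d1:H1→d2:-→d3:-  best=H1
  add 161.171.0.0/16 -> H0 at depth 16
  ? 58.204.22.35  path d0:-→d1:H1→d2:-→d3:-→d4:-→d5:-→d6:-→d7:-→d8:-→d9:-→d10:-→d11:-→d12:-→d13:-→d14:-→d15:-→d16:-→d17:-→d18:-→d19:-→d20:-→d21:-→d22:-→d23:-→d24:-→d25:-→d26:-→d27:-→d28:-→d29:-→d30:-→d31:-→d32:H2  best=H2
  add 161.171.0.0/16 -> H2 at depth 16
  ? 161.171.0.22  path d0:-→d1:-→d2:-→d3:-→d4:-→d5:-→d6:-→d7:-→d8:-→d9:-→d10:-→d11:-→d12:-→d13:-→d14:-→d15:-→d16:H2  best=H2
  add 58.204.22.0/24 -> H2 at depth 24
  add 49.0.0.0/8 -> H2 at depth 8
  add 58.204.22.0/24 -> H0 at depth 24
  ? 49.0.1.76  path d0:-→d1:H1→d2:-→d3:-→d4:-→d5:-→d6:-→d7:-→d8:H2  best=H2
  del 0.0.0.0/1 (clear depth 1)
  del 58.204.22.0/24 (clear depth 24)
  add 49.195.196.128/28 -> H0 at depth 28
  add 58.192.0.0/12 -> H2 at depth 12
  del 49.0.0.0/8 (clear depth 8)
  ? 49.195.196.129  path d0:-→d1:-→d2:-→d3:-→d4:-→d5:-→d6:-→d7:-→d8:-→d9:-→d10:-→d11:-→d12:-→d13:-→d14:-→d15:-→d16:H3→d17:-→d18:-→d19:-→d20:H3→d21:-→d22:-→d23:-→d24:-→d25:-→d26:-→d27:-→d28:H0  best=H0
  ? 58.192.0.1  path d0:-→d1:-→d2:-→d3:-→d4:-→d5:-→d6:-→d7:-→d8:-→d9:-→d10:-→d11:-→d12:H2  best=H2
  ? 49.195.196.129  path d0:-→d1:-→d2:-→d3:-→d4:-→d5:-→d6:-→d7:-→d8:-→d9:-→d10:-→d11:-→d12:-→d13:-→d14:-→d15:-→d16:H3→d17:-→d18:-→d19:-→d20:H3→d21:-→d22:-→d23:-→d24:-→d25:-→d26:-→d27:-→d28:H0  best=H0
  add 58.192.0.0/12 -> H3 at depth 12
  ? 49.195.196.129  path d0:-→d1:-→d2:-→d3:-→d4:-→d5:-→d6:-→d7:-→d8:-→d9:-→d10:-→d11:-→d12:-→d13:-→d14:-→d15:-→d16:H3→d17:-→d18:-→d19:-→d20:H3→d21:-→d22:-→d23:-→d24:-→d25:-→d26:-→d27:-→d28:H0  best=H0

== LOOKUPS ==
["H1","H2","H1","H3","H1","H1","H1","H2","H2","H2","H0","H2","H0","H0"]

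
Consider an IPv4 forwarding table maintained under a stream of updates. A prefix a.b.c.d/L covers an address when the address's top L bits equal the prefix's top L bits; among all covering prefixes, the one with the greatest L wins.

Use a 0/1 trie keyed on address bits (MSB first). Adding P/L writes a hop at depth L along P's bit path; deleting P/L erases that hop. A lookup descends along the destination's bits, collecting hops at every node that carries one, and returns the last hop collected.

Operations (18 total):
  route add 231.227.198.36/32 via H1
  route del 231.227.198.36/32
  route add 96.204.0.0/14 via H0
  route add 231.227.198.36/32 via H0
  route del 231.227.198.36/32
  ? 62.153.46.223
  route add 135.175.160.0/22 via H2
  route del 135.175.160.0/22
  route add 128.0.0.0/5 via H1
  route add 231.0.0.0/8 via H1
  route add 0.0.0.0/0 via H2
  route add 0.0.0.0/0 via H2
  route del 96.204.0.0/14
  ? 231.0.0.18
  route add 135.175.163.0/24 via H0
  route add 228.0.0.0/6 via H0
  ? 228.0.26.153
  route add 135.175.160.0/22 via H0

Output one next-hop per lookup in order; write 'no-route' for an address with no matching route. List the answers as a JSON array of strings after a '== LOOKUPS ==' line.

Apply in order:
  + 231.227.198.36/32 (H1) depth=32
  - 231.227.198.36/32 clear@32
  + 96.204.0.0/14 (H0) depth=14
  + 231.227.198.36/32 (H0) depth=32
  - 231.227.198.36/32 clear@32
  Q 62.153.46.223: descend 0 ; hops seen [∅] ; pick no-route
  + 135.175.160.0/22 (H2) depth=22
  - 135.175.160.0/22 clear@22
  + 128.0.0.0/5 (H1) depth=5
  + 231.0.0.0/8 (H1) depth=8
  + 0.0.0.0/0 (H2) depth=0
  + 0.0.0.0/0 (H2) depth=0
  - 96.204.0.0/14 clear@14
  Q 231.0.0.18: descend 11100111 ; hops seen [H2,H1] ; pick H1
  + 135.175.163.0/24 (H0) depth=24
  + 228.0.0.0/6 (H0) depth=6
  Q 228.0.26.153: descend 111001 ; hops seen [H2,H0] ; pick H0
  + 135.175.160.0/22 (H0) depth=22

== LOOKUPS ==
["no-route","H1","H0"]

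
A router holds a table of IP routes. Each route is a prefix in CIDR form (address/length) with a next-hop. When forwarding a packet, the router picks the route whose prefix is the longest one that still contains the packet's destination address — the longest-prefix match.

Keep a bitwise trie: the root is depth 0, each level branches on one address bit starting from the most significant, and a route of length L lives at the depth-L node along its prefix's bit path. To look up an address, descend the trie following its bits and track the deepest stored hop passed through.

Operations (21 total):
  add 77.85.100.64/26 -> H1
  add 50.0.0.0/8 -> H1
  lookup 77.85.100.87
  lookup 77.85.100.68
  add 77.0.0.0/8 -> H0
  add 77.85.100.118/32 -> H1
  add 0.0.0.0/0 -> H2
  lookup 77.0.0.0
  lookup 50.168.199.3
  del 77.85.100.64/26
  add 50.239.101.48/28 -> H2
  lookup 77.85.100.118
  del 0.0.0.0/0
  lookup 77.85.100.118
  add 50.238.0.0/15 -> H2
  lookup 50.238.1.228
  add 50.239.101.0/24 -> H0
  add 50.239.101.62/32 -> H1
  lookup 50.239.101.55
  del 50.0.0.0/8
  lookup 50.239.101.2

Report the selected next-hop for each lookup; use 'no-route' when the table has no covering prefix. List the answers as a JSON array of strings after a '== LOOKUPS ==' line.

Apply in order:
  add 77.85.100.64/26 -> H1 at depth 26
  add 50.0.0.0/8 -> H1 at depth 8
  ? 77.85.100.87  path d0:-→d1:-→d2:-→d3:-→d4:-→d5:-→d6:-→d7:-→d8:-→d9:-→d10:-→d11:-→d12:-→d13:-→d14:-→d15:-→d16:-→d17:-→d18:-→d19:-→d20:-→d21:-→d22:-→d23:-→d24:-→d25:-→d26:H1  best=H1
  ? 77.85.100.68  path d0:-→d1:-→d2:-→d3:-→d4:-→d5:-→d6:-→d7:-→d8:-→d9:-→d10:-→d11:-→d12:-→d13:-→d14:-→d15:-→d16:-→d17:-→d18:-→d19:-→d20:-→d21:-→d22:-→d23:-→d24:-→d25:-→d26:H1  best=H1
  add 77.0.0.0/8 -> H0 at depth 8
  add 77.85.100.118/32 -> H1 at depth 32
  add 0.0.0.0/0 -> H2 at depth 0
  ? 77.0.0.0  path d0:H2→d1:-→d2:-→d3:-→d4:-→d5:-→d6:-→d7:-→d8:H0→d9:-  best=H0
  ? 50.168.199.3  path d0:H2→d1:-→d2:-→d3:-→d4:-→d5:-→d6:-→d7:-→d8:H1  best=H1
  del 77.85.100.64/26 (clear depth 26)
  add 50.239.101.48/28 -> H2 at depth 28
  ? 77.85.100.118  path d0:H2→d1:-→d2:-→d3:-→d4:-→d5:-→d6:-→d7:-→d8:H0→d9:-→d10:-→d11:-→d12:-→d13:-→d14:-→d15:-→d16:-→d17:-→d18:-→d19:-→d20:-→d21:-→d22:-→d23:-→d24:-→d25:-→d26:-→d27:-→d28:-→d29:-→d30:-→d31:-→d32:H1  best=H1
  del 0.0.0.0/0 (clear depth 0)
  ? 77.85.100.118  path d0:-→d1:-→d2:-→d3:-→d4:-→d5:-→d6:-→d7:-→d8:H0→d9:-→d10:-→d11:-→d12:-→d13:-→d14:-→d15:-→d16:-→d17:-→d18:-→d19:-→d20:-→d21:-→d22:-→d23:-→d24:-→d25:-→d26:-→d27:-→d28:-→d29:-→d30:-→d31:-→d32:H1  best=H1
  add 50.238.0.0/15 -> H2 at depth 15
  ? 50.238.1.228  path d0:-→d1:-→d2:-→d3:-→d4:-→d5:-→d6:-→d7:-→d8:H1→d9:-→d10:-→d11:-→d12:-→d13:-→d14:-→d15:H2  best=H2
  add 50.239.101.0/24 -> H0 at depth 24
  add 50.239.101.62/32 -> H1 at depth 32
  ? 50.239.101.55  path d0:-→d1:-→d2:-→d3:-→d4:-→d5:-→d6:-→d7:-→d8:H1→d9:-→d10:-→d11:-→d12:-→d13:-→d14:-→d15:H2→d16:-→d17:-→d18:-→d19:-→d20:-→d21:-→d22:-→d23:-→d24:H0→d25:-→d26:-→d27:-→d28:H2  best=H2
  del 50.0.0.0/8 (clear depth 8)
  ? 50.239.101.2  path d0:-→d1:-→d2:-→d3:-→d4:-→d5:-→d6:-→d7:-→d8:-→d9:-→d10:-→d11:-→d12:-→d13:-→d14:-→d15:H2→d16:-→d17:-→d18:-→d19:-→d20:-→d21:-→d22:-→d23:-→d24:H0→d25:-→d26:-  best=H0

== LOOKUPS ==
["H1","H1","H0","H1","H1","H1","H2","H2","H0"]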